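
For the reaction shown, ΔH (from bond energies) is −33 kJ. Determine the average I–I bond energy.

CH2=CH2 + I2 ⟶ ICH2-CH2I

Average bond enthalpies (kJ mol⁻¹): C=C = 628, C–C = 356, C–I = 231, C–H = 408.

D(I–I) ≈ 157 kJ/mol

Let D be the I–I bond energy.
Σ(broken) = 4×408 + 1×628 + 1×D = 2260 + D
Σ(formed) = 1×356 + 4×408 + 2×231 = 2450
ΔH = Σ(broken) − Σ(formed) = (2260 + D) − (2450) = −190 + D
Setting this equal to −33 kJ gives D = 157 kJ/mol.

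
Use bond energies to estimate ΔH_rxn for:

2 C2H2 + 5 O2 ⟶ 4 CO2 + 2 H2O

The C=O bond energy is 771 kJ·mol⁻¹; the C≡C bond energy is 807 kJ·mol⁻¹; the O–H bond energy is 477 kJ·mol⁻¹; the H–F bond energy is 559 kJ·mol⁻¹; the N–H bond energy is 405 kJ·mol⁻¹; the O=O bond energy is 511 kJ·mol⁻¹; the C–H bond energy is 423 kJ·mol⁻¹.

Bonds broken (reactants):
  C≡C: 2 × 807 = 1614
  C–H: 4 × 423 = 1692
  O=O: 5 × 511 = 2555
  Σ(broken) = 5861 kJ
Bonds formed (products):
  C=O: 8 × 771 = 6168
  O–H: 4 × 477 = 1908
  Σ(formed) = 8076 kJ
ΔH = Σ(broken) − Σ(formed) = 5861 − 8076 = −2215 kJ

ΔH ≈ −2215 kJ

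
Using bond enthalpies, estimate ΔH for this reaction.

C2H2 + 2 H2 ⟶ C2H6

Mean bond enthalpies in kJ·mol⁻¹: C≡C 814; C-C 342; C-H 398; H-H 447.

Bonds broken (reactants):
  C≡C: 1 × 814 = 814
  C-H: 2 × 398 = 796
  H-H: 2 × 447 = 894
  Σ(broken) = 2504 kJ
Bonds formed (products):
  C-C: 1 × 342 = 342
  C-H: 6 × 398 = 2388
  Σ(formed) = 2730 kJ
ΔH = Σ(broken) − Σ(formed) = 2504 − 2730 = −226 kJ

ΔH ≈ −226 kJ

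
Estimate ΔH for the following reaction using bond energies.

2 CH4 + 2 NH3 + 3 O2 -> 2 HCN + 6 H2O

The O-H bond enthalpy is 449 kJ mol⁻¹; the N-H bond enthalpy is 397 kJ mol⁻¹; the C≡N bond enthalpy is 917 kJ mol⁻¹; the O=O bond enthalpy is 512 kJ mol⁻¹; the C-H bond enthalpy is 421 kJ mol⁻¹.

ΔH ≈ −778 kJ

Bonds broken (reactants):
  C-H: 8 × 421 = 3368
  N-H: 6 × 397 = 2382
  O=O: 3 × 512 = 1536
  Σ(broken) = 7286 kJ
Bonds formed (products):
  C≡N: 2 × 917 = 1834
  C-H: 2 × 421 = 842
  O-H: 12 × 449 = 5388
  Σ(formed) = 8064 kJ
ΔH = Σ(broken) − Σ(formed) = 7286 − 8064 = −778 kJ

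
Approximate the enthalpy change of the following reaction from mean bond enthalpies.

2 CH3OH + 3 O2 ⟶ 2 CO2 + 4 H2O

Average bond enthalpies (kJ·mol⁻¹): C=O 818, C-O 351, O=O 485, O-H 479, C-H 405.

ΔH ≈ −1559 kJ

Bonds broken (reactants):
  C-H: 6 × 405 = 2430
  C-O: 2 × 351 = 702
  O-H: 2 × 479 = 958
  O=O: 3 × 485 = 1455
  Σ(broken) = 5545 kJ
Bonds formed (products):
  C=O: 4 × 818 = 3272
  O-H: 8 × 479 = 3832
  Σ(formed) = 7104 kJ
ΔH = Σ(broken) − Σ(formed) = 5545 − 7104 = −1559 kJ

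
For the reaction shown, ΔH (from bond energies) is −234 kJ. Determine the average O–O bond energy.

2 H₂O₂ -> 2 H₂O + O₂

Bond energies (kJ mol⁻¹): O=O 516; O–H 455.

Let D be the O–O bond energy.
Σ(broken) = 4×455 + 2×D = 1820 + 2D
Σ(formed) = 4×455 + 1×516 = 2336
ΔH = Σ(broken) − Σ(formed) = (1820 + 2D) − (2336) = −516 + 2D
Setting this equal to −234 kJ gives 2D = 282, so D = 141 kJ/mol.

D(O–O) ≈ 141 kJ/mol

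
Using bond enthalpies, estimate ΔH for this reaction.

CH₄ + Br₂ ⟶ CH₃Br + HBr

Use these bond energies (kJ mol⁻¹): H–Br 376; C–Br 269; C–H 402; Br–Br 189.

ΔH ≈ −54 kJ

Bonds broken (reactants):
  Br–Br: 1 × 189 = 189
  C–H: 4 × 402 = 1608
  Σ(broken) = 1797 kJ
Bonds formed (products):
  C–Br: 1 × 269 = 269
  C–H: 3 × 402 = 1206
  H–Br: 1 × 376 = 376
  Σ(formed) = 1851 kJ
ΔH = Σ(broken) − Σ(formed) = 1797 − 1851 = −54 kJ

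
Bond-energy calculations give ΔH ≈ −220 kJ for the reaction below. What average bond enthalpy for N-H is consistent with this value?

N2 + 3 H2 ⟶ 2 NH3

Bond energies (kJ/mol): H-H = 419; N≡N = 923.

Let D be the N-H bond energy.
Σ(broken) = 3×419 + 1×923 = 2180
Σ(formed) = 6×D = 6D
ΔH = Σ(broken) − Σ(formed) = (2180) − (6D) = +2180 − 6D
Setting this equal to −220 kJ gives 6D = 2400, so D = 400 kJ/mol.

D(N-H) ≈ 400 kJ/mol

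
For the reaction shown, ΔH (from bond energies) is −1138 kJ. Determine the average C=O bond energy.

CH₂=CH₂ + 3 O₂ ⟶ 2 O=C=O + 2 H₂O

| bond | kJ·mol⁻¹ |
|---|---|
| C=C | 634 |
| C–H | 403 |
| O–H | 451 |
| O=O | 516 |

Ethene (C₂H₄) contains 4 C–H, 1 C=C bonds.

Let D be the C=O bond energy.
Σ(broken) = 4×403 + 1×634 + 3×516 = 3794
Σ(formed) = 4×D + 4×451 = 1804 + 4D
ΔH = Σ(broken) − Σ(formed) = (3794) − (1804 + 4D) = +1990 − 4D
Setting this equal to −1138 kJ gives 4D = 3128, so D = 782 kJ/mol.

D(C=O) ≈ 782 kJ/mol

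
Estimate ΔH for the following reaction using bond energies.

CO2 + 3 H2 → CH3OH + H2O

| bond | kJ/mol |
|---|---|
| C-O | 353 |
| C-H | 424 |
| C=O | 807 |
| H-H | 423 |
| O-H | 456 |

ΔH ≈ −110 kJ

Bonds broken (reactants):
  C=O: 2 × 807 = 1614
  H-H: 3 × 423 = 1269
  Σ(broken) = 2883 kJ
Bonds formed (products):
  C-H: 3 × 424 = 1272
  C-O: 1 × 353 = 353
  O-H: 3 × 456 = 1368
  Σ(formed) = 2993 kJ
ΔH = Σ(broken) − Σ(formed) = 2883 − 2993 = −110 kJ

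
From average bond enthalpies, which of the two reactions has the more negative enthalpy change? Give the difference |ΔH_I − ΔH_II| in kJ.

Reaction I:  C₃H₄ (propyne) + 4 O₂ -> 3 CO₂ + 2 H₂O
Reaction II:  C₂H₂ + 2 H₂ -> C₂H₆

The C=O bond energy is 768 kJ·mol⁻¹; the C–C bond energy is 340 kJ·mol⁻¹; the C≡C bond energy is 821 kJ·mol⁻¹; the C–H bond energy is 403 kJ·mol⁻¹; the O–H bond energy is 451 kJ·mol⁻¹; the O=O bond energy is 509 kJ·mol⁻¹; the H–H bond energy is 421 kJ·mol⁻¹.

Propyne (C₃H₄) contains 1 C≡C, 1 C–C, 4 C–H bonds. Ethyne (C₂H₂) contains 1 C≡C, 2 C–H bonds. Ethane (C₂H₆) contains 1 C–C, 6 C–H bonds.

Reaction I:
  Bonds broken (reactants):
    C≡C: 1 × 821 = 821
    C–C: 1 × 340 = 340
    C–H: 4 × 403 = 1612
    O=O: 4 × 509 = 2036
    Σ(broken) = 4809 kJ
  Bonds formed (products):
    C=O: 6 × 768 = 4608
    O–H: 4 × 451 = 1804
    Σ(formed) = 6412 kJ
  ΔH_I = 4809 − 6412 = −1603 kJ
Reaction II:
  Bonds broken (reactants):
    C≡C: 1 × 821 = 821
    C–H: 2 × 403 = 806
    H–H: 2 × 421 = 842
    Σ(broken) = 2469 kJ
  Bonds formed (products):
    C–C: 1 × 340 = 340
    C–H: 6 × 403 = 2418
    Σ(formed) = 2758 kJ
  ΔH_II = 2469 − 2758 = −289 kJ
ΔH_I − ΔH_II = −1314 kJ, so reaction I has the more negative ΔH; |ΔH_I − ΔH_II| = 1314 kJ.

Reaction I, by 1314 kJ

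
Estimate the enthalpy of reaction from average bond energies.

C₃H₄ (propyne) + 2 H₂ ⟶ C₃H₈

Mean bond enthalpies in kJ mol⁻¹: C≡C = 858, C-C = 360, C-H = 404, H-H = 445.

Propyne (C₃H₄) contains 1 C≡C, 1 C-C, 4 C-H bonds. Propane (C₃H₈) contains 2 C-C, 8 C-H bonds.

ΔH ≈ −228 kJ

Bonds broken (reactants):
  C≡C: 1 × 858 = 858
  C-C: 1 × 360 = 360
  C-H: 4 × 404 = 1616
  H-H: 2 × 445 = 890
  Σ(broken) = 3724 kJ
Bonds formed (products):
  C-C: 2 × 360 = 720
  C-H: 8 × 404 = 3232
  Σ(formed) = 3952 kJ
ΔH = Σ(broken) − Σ(formed) = 3724 − 3952 = −228 kJ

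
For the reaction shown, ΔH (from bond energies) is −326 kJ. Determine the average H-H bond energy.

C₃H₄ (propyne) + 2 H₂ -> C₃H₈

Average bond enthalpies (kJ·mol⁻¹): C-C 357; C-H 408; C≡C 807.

Let D be the H-H bond energy.
Σ(broken) = 1×807 + 1×357 + 4×408 + 2×D = 2796 + 2D
Σ(formed) = 2×357 + 8×408 = 3978
ΔH = Σ(broken) − Σ(formed) = (2796 + 2D) − (3978) = −1182 + 2D
Setting this equal to −326 kJ gives 2D = 856, so D = 428 kJ/mol.

D(H-H) ≈ 428 kJ/mol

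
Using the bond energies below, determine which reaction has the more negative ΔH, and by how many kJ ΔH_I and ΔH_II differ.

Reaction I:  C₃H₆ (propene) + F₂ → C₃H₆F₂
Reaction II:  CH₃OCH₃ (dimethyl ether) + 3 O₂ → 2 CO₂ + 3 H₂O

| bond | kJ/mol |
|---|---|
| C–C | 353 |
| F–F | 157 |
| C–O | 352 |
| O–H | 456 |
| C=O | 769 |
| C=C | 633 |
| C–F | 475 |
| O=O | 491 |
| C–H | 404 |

Reaction I:
  Bonds broken (reactants):
    C–C: 1 × 353 = 353
    C–H: 6 × 404 = 2424
    C=C: 1 × 633 = 633
    F–F: 1 × 157 = 157
    Σ(broken) = 3567 kJ
  Bonds formed (products):
    C–C: 2 × 353 = 706
    C–F: 2 × 475 = 950
    C–H: 6 × 404 = 2424
    Σ(formed) = 4080 kJ
  ΔH_I = 3567 − 4080 = −513 kJ
Reaction II:
  Bonds broken (reactants):
    C–H: 6 × 404 = 2424
    C–O: 2 × 352 = 704
    O=O: 3 × 491 = 1473
    Σ(broken) = 4601 kJ
  Bonds formed (products):
    C=O: 4 × 769 = 3076
    O–H: 6 × 456 = 2736
    Σ(formed) = 5812 kJ
  ΔH_II = 4601 − 5812 = −1211 kJ
ΔH_I − ΔH_II = +698 kJ, so reaction II has the more negative ΔH; |ΔH_I − ΔH_II| = 698 kJ.

Reaction II, by 698 kJ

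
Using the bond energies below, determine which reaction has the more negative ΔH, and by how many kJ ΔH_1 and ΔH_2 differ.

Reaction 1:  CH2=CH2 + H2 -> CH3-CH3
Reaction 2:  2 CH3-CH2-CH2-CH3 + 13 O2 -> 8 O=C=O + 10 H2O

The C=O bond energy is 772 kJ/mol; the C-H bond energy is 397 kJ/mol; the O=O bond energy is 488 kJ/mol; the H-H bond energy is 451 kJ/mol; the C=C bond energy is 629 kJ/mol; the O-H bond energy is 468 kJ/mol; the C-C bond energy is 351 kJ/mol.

Reaction 2, by 5257 kJ

Reaction 1:
  Bonds broken (reactants):
    C-H: 4 × 397 = 1588
    C=C: 1 × 629 = 629
    H-H: 1 × 451 = 451
    Σ(broken) = 2668 kJ
  Bonds formed (products):
    C-C: 1 × 351 = 351
    C-H: 6 × 397 = 2382
    Σ(formed) = 2733 kJ
  ΔH_1 = 2668 − 2733 = −65 kJ
Reaction 2:
  Bonds broken (reactants):
    C-C: 6 × 351 = 2106
    C-H: 20 × 397 = 7940
    O=O: 13 × 488 = 6344
    Σ(broken) = 16390 kJ
  Bonds formed (products):
    C=O: 16 × 772 = 12352
    O-H: 20 × 468 = 9360
    Σ(formed) = 21712 kJ
  ΔH_2 = 16390 − 21712 = −5322 kJ
ΔH_1 − ΔH_2 = +5257 kJ, so reaction 2 has the more negative ΔH; |ΔH_1 − ΔH_2| = 5257 kJ.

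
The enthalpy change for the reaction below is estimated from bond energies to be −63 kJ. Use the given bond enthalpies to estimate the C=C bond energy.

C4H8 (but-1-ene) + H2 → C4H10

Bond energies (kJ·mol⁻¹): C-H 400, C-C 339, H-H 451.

Let D be the C=C bond energy.
Σ(broken) = 2×339 + 8×400 + 1×D + 1×451 = 4329 + D
Σ(formed) = 3×339 + 10×400 = 5017
ΔH = Σ(broken) − Σ(formed) = (4329 + D) − (5017) = −688 + D
Setting this equal to −63 kJ gives D = 625 kJ/mol.

D(C=C) ≈ 625 kJ/mol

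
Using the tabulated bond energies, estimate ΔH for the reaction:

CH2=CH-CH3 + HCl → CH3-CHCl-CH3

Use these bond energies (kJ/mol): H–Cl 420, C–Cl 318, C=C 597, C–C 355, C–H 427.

ΔH ≈ −83 kJ

Bonds broken (reactants):
  C–C: 1 × 355 = 355
  C–H: 6 × 427 = 2562
  C=C: 1 × 597 = 597
  H–Cl: 1 × 420 = 420
  Σ(broken) = 3934 kJ
Bonds formed (products):
  C–C: 2 × 355 = 710
  C–Cl: 1 × 318 = 318
  C–H: 7 × 427 = 2989
  Σ(formed) = 4017 kJ
ΔH = Σ(broken) − Σ(formed) = 3934 − 4017 = −83 kJ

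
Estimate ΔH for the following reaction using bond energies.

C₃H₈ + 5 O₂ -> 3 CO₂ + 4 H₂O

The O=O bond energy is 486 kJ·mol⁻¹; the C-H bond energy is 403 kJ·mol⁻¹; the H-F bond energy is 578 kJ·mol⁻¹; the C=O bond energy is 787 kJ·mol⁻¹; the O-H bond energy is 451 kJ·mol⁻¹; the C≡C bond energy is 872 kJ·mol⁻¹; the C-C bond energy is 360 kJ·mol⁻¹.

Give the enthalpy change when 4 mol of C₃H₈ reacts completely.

Bonds broken (reactants):
  C-C: 2 × 360 = 720
  C-H: 8 × 403 = 3224
  O=O: 5 × 486 = 2430
  Σ(broken) = 6374 kJ
Bonds formed (products):
  C=O: 6 × 787 = 4722
  O-H: 8 × 451 = 3608
  Σ(formed) = 8330 kJ
ΔH = Σ(broken) − Σ(formed) = 6374 − 8330 = −1956 kJ
For 4× the reaction as written: 4 × (−1956) = −7824 kJ

ΔH = −7824 kJ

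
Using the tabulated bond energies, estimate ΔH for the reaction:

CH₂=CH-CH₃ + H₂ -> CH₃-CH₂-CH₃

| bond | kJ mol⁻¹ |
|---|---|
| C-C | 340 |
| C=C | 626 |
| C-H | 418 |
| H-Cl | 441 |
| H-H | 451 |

ΔH ≈ −99 kJ

Bonds broken (reactants):
  C-C: 1 × 340 = 340
  C-H: 6 × 418 = 2508
  C=C: 1 × 626 = 626
  H-H: 1 × 451 = 451
  Σ(broken) = 3925 kJ
Bonds formed (products):
  C-C: 2 × 340 = 680
  C-H: 8 × 418 = 3344
  Σ(formed) = 4024 kJ
ΔH = Σ(broken) − Σ(formed) = 3925 − 4024 = −99 kJ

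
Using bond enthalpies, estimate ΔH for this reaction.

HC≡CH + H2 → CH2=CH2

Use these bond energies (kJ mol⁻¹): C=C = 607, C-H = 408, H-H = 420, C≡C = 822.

ΔH ≈ −181 kJ

Bonds broken (reactants):
  C≡C: 1 × 822 = 822
  C-H: 2 × 408 = 816
  H-H: 1 × 420 = 420
  Σ(broken) = 2058 kJ
Bonds formed (products):
  C-H: 4 × 408 = 1632
  C=C: 1 × 607 = 607
  Σ(formed) = 2239 kJ
ΔH = Σ(broken) − Σ(formed) = 2058 − 2239 = −181 kJ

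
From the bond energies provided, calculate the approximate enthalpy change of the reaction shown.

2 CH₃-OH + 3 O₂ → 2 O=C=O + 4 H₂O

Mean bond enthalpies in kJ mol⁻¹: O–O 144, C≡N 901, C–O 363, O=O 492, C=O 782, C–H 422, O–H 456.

Bonds broken (reactants):
  C–H: 6 × 422 = 2532
  C–O: 2 × 363 = 726
  O–H: 2 × 456 = 912
  O=O: 3 × 492 = 1476
  Σ(broken) = 5646 kJ
Bonds formed (products):
  C=O: 4 × 782 = 3128
  O–H: 8 × 456 = 3648
  Σ(formed) = 6776 kJ
ΔH = Σ(broken) − Σ(formed) = 5646 − 6776 = −1130 kJ

ΔH ≈ −1130 kJ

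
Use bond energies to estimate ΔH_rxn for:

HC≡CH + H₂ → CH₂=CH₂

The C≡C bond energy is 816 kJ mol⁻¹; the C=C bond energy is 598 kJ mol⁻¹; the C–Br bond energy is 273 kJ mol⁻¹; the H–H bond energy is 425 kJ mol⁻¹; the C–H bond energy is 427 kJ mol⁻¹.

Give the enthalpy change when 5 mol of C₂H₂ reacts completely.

Bonds broken (reactants):
  C≡C: 1 × 816 = 816
  C–H: 2 × 427 = 854
  H–H: 1 × 425 = 425
  Σ(broken) = 2095 kJ
Bonds formed (products):
  C–H: 4 × 427 = 1708
  C=C: 1 × 598 = 598
  Σ(formed) = 2306 kJ
ΔH = Σ(broken) − Σ(formed) = 2095 − 2306 = −211 kJ
For 5× the reaction as written: 5 × (−211) = −1055 kJ

ΔH = −1055 kJ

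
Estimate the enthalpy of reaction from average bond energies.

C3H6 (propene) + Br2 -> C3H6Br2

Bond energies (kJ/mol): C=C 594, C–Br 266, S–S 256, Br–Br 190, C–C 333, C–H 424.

Bonds broken (reactants):
  Br–Br: 1 × 190 = 190
  C–C: 1 × 333 = 333
  C–H: 6 × 424 = 2544
  C=C: 1 × 594 = 594
  Σ(broken) = 3661 kJ
Bonds formed (products):
  C–Br: 2 × 266 = 532
  C–C: 2 × 333 = 666
  C–H: 6 × 424 = 2544
  Σ(formed) = 3742 kJ
ΔH = Σ(broken) − Σ(formed) = 3661 − 3742 = −81 kJ

ΔH ≈ −81 kJ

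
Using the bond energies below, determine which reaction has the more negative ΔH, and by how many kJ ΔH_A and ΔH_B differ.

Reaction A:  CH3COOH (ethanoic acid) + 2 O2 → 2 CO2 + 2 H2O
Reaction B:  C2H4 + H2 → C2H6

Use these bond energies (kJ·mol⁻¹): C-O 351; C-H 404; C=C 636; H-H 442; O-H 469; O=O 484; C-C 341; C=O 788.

Reaction A:
  Bonds broken (reactants):
    C-C: 1 × 341 = 341
    C-H: 3 × 404 = 1212
    C-O: 1 × 351 = 351
    C=O: 1 × 788 = 788
    O-H: 1 × 469 = 469
    O=O: 2 × 484 = 968
    Σ(broken) = 4129 kJ
  Bonds formed (products):
    C=O: 4 × 788 = 3152
    O-H: 4 × 469 = 1876
    Σ(formed) = 5028 kJ
  ΔH_A = 4129 − 5028 = −899 kJ
Reaction B:
  Bonds broken (reactants):
    C-H: 4 × 404 = 1616
    C=C: 1 × 636 = 636
    H-H: 1 × 442 = 442
    Σ(broken) = 2694 kJ
  Bonds formed (products):
    C-C: 1 × 341 = 341
    C-H: 6 × 404 = 2424
    Σ(formed) = 2765 kJ
  ΔH_B = 2694 − 2765 = −71 kJ
ΔH_A − ΔH_B = −828 kJ, so reaction A has the more negative ΔH; |ΔH_A − ΔH_B| = 828 kJ.

Reaction A, by 828 kJ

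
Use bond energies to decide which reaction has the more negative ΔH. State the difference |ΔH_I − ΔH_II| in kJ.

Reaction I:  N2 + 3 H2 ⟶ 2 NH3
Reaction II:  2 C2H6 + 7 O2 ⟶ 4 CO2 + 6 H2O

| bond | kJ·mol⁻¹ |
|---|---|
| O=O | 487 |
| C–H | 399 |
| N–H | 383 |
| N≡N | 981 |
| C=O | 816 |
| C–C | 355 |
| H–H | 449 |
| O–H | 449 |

Reaction II, by 3039 kJ

Reaction I:
  Bonds broken (reactants):
    H–H: 3 × 449 = 1347
    N≡N: 1 × 981 = 981
    Σ(broken) = 2328 kJ
  Bonds formed (products):
    N–H: 6 × 383 = 2298
    Σ(formed) = 2298 kJ
  ΔH_I = 2328 − 2298 = +30 kJ
Reaction II:
  Bonds broken (reactants):
    C–C: 2 × 355 = 710
    C–H: 12 × 399 = 4788
    O=O: 7 × 487 = 3409
    Σ(broken) = 8907 kJ
  Bonds formed (products):
    C=O: 8 × 816 = 6528
    O–H: 12 × 449 = 5388
    Σ(formed) = 11916 kJ
  ΔH_II = 8907 − 11916 = −3009 kJ
ΔH_I − ΔH_II = +3039 kJ, so reaction II has the more negative ΔH; |ΔH_I − ΔH_II| = 3039 kJ.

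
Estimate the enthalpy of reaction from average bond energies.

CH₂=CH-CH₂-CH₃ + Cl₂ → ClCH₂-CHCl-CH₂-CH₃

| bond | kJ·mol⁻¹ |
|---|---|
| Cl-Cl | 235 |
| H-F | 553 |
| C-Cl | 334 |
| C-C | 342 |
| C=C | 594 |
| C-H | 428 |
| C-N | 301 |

Bonds broken (reactants):
  C-C: 2 × 342 = 684
  C-H: 8 × 428 = 3424
  C=C: 1 × 594 = 594
  Cl-Cl: 1 × 235 = 235
  Σ(broken) = 4937 kJ
Bonds formed (products):
  C-C: 3 × 342 = 1026
  C-Cl: 2 × 334 = 668
  C-H: 8 × 428 = 3424
  Σ(formed) = 5118 kJ
ΔH = Σ(broken) − Σ(formed) = 4937 − 5118 = −181 kJ

ΔH ≈ −181 kJ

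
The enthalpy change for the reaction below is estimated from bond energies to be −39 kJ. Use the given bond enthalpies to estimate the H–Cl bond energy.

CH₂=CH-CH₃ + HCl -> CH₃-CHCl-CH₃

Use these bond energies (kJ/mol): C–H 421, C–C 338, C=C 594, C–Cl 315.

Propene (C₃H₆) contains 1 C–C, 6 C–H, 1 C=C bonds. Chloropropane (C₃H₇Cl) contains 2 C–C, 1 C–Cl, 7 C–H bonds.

D(H–Cl) ≈ 441 kJ/mol

Let D be the H–Cl bond energy.
Σ(broken) = 1×338 + 6×421 + 1×594 + 1×D = 3458 + D
Σ(formed) = 2×338 + 1×315 + 7×421 = 3938
ΔH = Σ(broken) − Σ(formed) = (3458 + D) − (3938) = −480 + D
Setting this equal to −39 kJ gives D = 441 kJ/mol.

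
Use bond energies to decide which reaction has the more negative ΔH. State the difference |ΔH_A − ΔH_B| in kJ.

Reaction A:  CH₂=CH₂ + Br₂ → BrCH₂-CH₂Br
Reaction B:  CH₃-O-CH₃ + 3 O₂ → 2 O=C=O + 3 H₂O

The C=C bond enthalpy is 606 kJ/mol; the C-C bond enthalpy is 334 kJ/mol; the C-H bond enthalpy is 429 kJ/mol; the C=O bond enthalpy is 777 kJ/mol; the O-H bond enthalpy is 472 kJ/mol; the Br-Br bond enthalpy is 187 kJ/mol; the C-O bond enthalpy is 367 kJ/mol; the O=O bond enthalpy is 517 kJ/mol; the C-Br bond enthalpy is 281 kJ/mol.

Reaction B, by 978 kJ

Reaction A:
  Bonds broken (reactants):
    Br-Br: 1 × 187 = 187
    C-H: 4 × 429 = 1716
    C=C: 1 × 606 = 606
    Σ(broken) = 2509 kJ
  Bonds formed (products):
    C-Br: 2 × 281 = 562
    C-C: 1 × 334 = 334
    C-H: 4 × 429 = 1716
    Σ(formed) = 2612 kJ
  ΔH_A = 2509 − 2612 = −103 kJ
Reaction B:
  Bonds broken (reactants):
    C-H: 6 × 429 = 2574
    C-O: 2 × 367 = 734
    O=O: 3 × 517 = 1551
    Σ(broken) = 4859 kJ
  Bonds formed (products):
    C=O: 4 × 777 = 3108
    O-H: 6 × 472 = 2832
    Σ(formed) = 5940 kJ
  ΔH_B = 4859 − 5940 = −1081 kJ
ΔH_A − ΔH_B = +978 kJ, so reaction B has the more negative ΔH; |ΔH_A − ΔH_B| = 978 kJ.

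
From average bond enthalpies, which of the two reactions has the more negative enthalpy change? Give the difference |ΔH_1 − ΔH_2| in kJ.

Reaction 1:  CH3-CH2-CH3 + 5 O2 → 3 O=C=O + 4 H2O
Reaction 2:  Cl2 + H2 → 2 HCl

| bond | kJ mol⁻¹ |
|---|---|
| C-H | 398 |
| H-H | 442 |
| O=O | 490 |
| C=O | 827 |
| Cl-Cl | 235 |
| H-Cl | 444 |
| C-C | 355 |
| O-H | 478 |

Reaction 1, by 2231 kJ

Reaction 1:
  Bonds broken (reactants):
    C-C: 2 × 355 = 710
    C-H: 8 × 398 = 3184
    O=O: 5 × 490 = 2450
    Σ(broken) = 6344 kJ
  Bonds formed (products):
    C=O: 6 × 827 = 4962
    O-H: 8 × 478 = 3824
    Σ(formed) = 8786 kJ
  ΔH_1 = 6344 − 8786 = −2442 kJ
Reaction 2:
  Bonds broken (reactants):
    Cl-Cl: 1 × 235 = 235
    H-H: 1 × 442 = 442
    Σ(broken) = 677 kJ
  Bonds formed (products):
    H-Cl: 2 × 444 = 888
    Σ(formed) = 888 kJ
  ΔH_2 = 677 − 888 = −211 kJ
ΔH_1 − ΔH_2 = −2231 kJ, so reaction 1 has the more negative ΔH; |ΔH_1 − ΔH_2| = 2231 kJ.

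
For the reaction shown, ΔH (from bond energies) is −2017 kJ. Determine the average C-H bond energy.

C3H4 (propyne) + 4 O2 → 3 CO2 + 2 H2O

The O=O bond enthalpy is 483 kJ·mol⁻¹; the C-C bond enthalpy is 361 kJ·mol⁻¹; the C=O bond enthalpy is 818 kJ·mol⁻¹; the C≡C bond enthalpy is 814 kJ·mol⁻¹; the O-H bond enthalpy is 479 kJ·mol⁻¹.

D(C-H) ≈ 425 kJ/mol

Let D be the C-H bond energy.
Σ(broken) = 1×814 + 1×361 + 4×D + 4×483 = 3107 + 4D
Σ(formed) = 6×818 + 4×479 = 6824
ΔH = Σ(broken) − Σ(formed) = (3107 + 4D) − (6824) = −3717 + 4D
Setting this equal to −2017 kJ gives 4D = 1700, so D = 425 kJ/mol.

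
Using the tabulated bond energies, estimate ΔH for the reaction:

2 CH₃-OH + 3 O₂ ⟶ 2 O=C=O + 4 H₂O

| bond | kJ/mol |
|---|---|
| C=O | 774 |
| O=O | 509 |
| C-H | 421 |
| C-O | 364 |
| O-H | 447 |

ΔH ≈ −997 kJ

Bonds broken (reactants):
  C-H: 6 × 421 = 2526
  C-O: 2 × 364 = 728
  O-H: 2 × 447 = 894
  O=O: 3 × 509 = 1527
  Σ(broken) = 5675 kJ
Bonds formed (products):
  C=O: 4 × 774 = 3096
  O-H: 8 × 447 = 3576
  Σ(formed) = 6672 kJ
ΔH = Σ(broken) − Σ(formed) = 5675 − 6672 = −997 kJ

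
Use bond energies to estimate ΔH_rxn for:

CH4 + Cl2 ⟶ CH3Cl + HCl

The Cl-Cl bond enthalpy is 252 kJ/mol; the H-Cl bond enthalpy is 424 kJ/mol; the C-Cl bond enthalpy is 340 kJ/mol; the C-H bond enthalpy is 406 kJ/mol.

Bonds broken (reactants):
  C-H: 4 × 406 = 1624
  Cl-Cl: 1 × 252 = 252
  Σ(broken) = 1876 kJ
Bonds formed (products):
  C-Cl: 1 × 340 = 340
  C-H: 3 × 406 = 1218
  H-Cl: 1 × 424 = 424
  Σ(formed) = 1982 kJ
ΔH = Σ(broken) − Σ(formed) = 1876 − 1982 = −106 kJ

ΔH ≈ −106 kJ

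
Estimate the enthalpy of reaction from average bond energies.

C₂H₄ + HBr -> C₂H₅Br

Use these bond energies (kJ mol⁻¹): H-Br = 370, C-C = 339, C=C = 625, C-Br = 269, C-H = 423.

Bonds broken (reactants):
  C-H: 4 × 423 = 1692
  C=C: 1 × 625 = 625
  H-Br: 1 × 370 = 370
  Σ(broken) = 2687 kJ
Bonds formed (products):
  C-Br: 1 × 269 = 269
  C-C: 1 × 339 = 339
  C-H: 5 × 423 = 2115
  Σ(formed) = 2723 kJ
ΔH = Σ(broken) − Σ(formed) = 2687 − 2723 = −36 kJ

ΔH ≈ −36 kJ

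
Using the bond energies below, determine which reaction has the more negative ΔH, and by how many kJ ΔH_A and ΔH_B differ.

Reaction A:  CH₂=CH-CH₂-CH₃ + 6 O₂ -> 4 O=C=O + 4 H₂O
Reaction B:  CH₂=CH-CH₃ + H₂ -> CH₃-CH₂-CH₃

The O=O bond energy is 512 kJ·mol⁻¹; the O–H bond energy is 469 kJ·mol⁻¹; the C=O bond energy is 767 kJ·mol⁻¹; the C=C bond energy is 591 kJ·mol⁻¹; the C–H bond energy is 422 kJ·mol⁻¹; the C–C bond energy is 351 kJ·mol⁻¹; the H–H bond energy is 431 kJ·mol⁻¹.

Reaction A, by 1974 kJ

Reaction A:
  Bonds broken (reactants):
    C–C: 2 × 351 = 702
    C–H: 8 × 422 = 3376
    C=C: 1 × 591 = 591
    O=O: 6 × 512 = 3072
    Σ(broken) = 7741 kJ
  Bonds formed (products):
    C=O: 8 × 767 = 6136
    O–H: 8 × 469 = 3752
    Σ(formed) = 9888 kJ
  ΔH_A = 7741 − 9888 = −2147 kJ
Reaction B:
  Bonds broken (reactants):
    C–C: 1 × 351 = 351
    C–H: 6 × 422 = 2532
    C=C: 1 × 591 = 591
    H–H: 1 × 431 = 431
    Σ(broken) = 3905 kJ
  Bonds formed (products):
    C–C: 2 × 351 = 702
    C–H: 8 × 422 = 3376
    Σ(formed) = 4078 kJ
  ΔH_B = 3905 − 4078 = −173 kJ
ΔH_A − ΔH_B = −1974 kJ, so reaction A has the more negative ΔH; |ΔH_A − ΔH_B| = 1974 kJ.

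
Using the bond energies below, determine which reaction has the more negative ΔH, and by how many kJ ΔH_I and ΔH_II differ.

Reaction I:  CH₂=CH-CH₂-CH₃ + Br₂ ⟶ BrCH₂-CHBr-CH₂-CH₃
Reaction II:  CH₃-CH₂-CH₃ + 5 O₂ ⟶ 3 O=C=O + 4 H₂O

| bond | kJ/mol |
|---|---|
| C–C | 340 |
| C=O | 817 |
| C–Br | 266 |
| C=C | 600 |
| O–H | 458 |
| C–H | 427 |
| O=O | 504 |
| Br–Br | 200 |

Reaction I:
  Bonds broken (reactants):
    Br–Br: 1 × 200 = 200
    C–C: 2 × 340 = 680
    C–H: 8 × 427 = 3416
    C=C: 1 × 600 = 600
    Σ(broken) = 4896 kJ
  Bonds formed (products):
    C–Br: 2 × 266 = 532
    C–C: 3 × 340 = 1020
    C–H: 8 × 427 = 3416
    Σ(formed) = 4968 kJ
  ΔH_I = 4896 − 4968 = −72 kJ
Reaction II:
  Bonds broken (reactants):
    C–C: 2 × 340 = 680
    C–H: 8 × 427 = 3416
    O=O: 5 × 504 = 2520
    Σ(broken) = 6616 kJ
  Bonds formed (products):
    C=O: 6 × 817 = 4902
    O–H: 8 × 458 = 3664
    Σ(formed) = 8566 kJ
  ΔH_II = 6616 − 8566 = −1950 kJ
ΔH_I − ΔH_II = +1878 kJ, so reaction II has the more negative ΔH; |ΔH_I − ΔH_II| = 1878 kJ.

Reaction II, by 1878 kJ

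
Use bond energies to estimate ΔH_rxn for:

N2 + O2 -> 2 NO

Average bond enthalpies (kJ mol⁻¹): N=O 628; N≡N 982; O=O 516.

Bonds broken (reactants):
  N≡N: 1 × 982 = 982
  O=O: 1 × 516 = 516
  Σ(broken) = 1498 kJ
Bonds formed (products):
  N=O: 2 × 628 = 1256
  Σ(formed) = 1256 kJ
ΔH = Σ(broken) − Σ(formed) = 1498 − 1256 = +242 kJ

ΔH ≈ +242 kJ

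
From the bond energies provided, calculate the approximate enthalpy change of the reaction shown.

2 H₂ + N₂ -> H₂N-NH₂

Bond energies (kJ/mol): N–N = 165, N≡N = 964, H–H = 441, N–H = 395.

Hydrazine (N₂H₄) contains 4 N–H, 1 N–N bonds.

Bonds broken (reactants):
  H–H: 2 × 441 = 882
  N≡N: 1 × 964 = 964
  Σ(broken) = 1846 kJ
Bonds formed (products):
  N–H: 4 × 395 = 1580
  N–N: 1 × 165 = 165
  Σ(formed) = 1745 kJ
ΔH = Σ(broken) − Σ(formed) = 1846 − 1745 = +101 kJ

ΔH ≈ +101 kJ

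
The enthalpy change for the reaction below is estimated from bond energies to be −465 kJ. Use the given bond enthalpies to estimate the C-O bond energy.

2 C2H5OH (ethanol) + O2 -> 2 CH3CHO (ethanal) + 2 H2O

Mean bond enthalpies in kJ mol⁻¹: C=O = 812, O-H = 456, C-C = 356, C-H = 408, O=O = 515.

Let D be the C-O bond energy.
Σ(broken) = 2×356 + 10×408 + 2×D + 2×456 + 1×515 = 6219 + 2D
Σ(formed) = 2×356 + 8×408 + 2×812 + 4×456 = 7424
ΔH = Σ(broken) − Σ(formed) = (6219 + 2D) − (7424) = −1205 + 2D
Setting this equal to −465 kJ gives 2D = 740, so D = 370 kJ/mol.

D(C-O) ≈ 370 kJ/mol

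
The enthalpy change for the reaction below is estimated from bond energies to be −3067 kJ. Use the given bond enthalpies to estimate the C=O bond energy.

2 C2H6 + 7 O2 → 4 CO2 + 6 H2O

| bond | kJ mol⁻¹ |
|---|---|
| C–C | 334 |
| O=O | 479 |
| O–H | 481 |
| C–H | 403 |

D(C=O) ≈ 769 kJ/mol

Let D be the C=O bond energy.
Σ(broken) = 2×334 + 12×403 + 7×479 = 8857
Σ(formed) = 8×D + 12×481 = 5772 + 8D
ΔH = Σ(broken) − Σ(formed) = (8857) − (5772 + 8D) = +3085 − 8D
Setting this equal to −3067 kJ gives 8D = 6152, so D = 769 kJ/mol.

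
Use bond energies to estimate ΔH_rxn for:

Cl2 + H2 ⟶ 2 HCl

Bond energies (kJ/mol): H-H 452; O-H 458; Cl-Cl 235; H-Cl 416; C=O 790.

ΔH ≈ −145 kJ

Bonds broken (reactants):
  Cl-Cl: 1 × 235 = 235
  H-H: 1 × 452 = 452
  Σ(broken) = 687 kJ
Bonds formed (products):
  H-Cl: 2 × 416 = 832
  Σ(formed) = 832 kJ
ΔH = Σ(broken) − Σ(formed) = 687 − 832 = −145 kJ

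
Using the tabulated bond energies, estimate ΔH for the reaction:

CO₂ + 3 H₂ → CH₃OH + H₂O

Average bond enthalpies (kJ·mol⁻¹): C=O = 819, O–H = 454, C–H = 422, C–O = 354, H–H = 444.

Bonds broken (reactants):
  C=O: 2 × 819 = 1638
  H–H: 3 × 444 = 1332
  Σ(broken) = 2970 kJ
Bonds formed (products):
  C–H: 3 × 422 = 1266
  C–O: 1 × 354 = 354
  O–H: 3 × 454 = 1362
  Σ(formed) = 2982 kJ
ΔH = Σ(broken) − Σ(formed) = 2970 − 2982 = −12 kJ

ΔH ≈ −12 kJ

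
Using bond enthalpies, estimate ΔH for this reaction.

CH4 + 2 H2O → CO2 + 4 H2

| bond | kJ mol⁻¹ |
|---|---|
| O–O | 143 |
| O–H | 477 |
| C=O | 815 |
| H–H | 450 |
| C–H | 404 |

Bonds broken (reactants):
  C–H: 4 × 404 = 1616
  O–H: 4 × 477 = 1908
  Σ(broken) = 3524 kJ
Bonds formed (products):
  C=O: 2 × 815 = 1630
  H–H: 4 × 450 = 1800
  Σ(formed) = 3430 kJ
ΔH = Σ(broken) − Σ(formed) = 3524 − 3430 = +94 kJ

ΔH ≈ +94 kJ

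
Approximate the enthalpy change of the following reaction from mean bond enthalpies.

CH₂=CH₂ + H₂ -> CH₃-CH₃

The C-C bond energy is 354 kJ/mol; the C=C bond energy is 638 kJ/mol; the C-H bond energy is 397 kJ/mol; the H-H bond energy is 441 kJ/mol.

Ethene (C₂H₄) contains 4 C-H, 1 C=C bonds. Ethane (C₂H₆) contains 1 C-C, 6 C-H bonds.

Bonds broken (reactants):
  C-H: 4 × 397 = 1588
  C=C: 1 × 638 = 638
  H-H: 1 × 441 = 441
  Σ(broken) = 2667 kJ
Bonds formed (products):
  C-C: 1 × 354 = 354
  C-H: 6 × 397 = 2382
  Σ(formed) = 2736 kJ
ΔH = Σ(broken) − Σ(formed) = 2667 − 2736 = −69 kJ

ΔH ≈ −69 kJ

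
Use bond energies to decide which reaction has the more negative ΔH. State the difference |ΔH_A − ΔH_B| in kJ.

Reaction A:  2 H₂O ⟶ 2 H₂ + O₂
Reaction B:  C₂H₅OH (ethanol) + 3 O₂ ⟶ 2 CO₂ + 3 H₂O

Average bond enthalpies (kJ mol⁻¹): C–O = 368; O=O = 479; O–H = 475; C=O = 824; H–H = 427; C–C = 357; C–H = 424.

Reaction A:
  Bonds broken (reactants):
    O–H: 4 × 475 = 1900
    Σ(broken) = 1900 kJ
  Bonds formed (products):
    H–H: 2 × 427 = 854
    O=O: 1 × 479 = 479
    Σ(formed) = 1333 kJ
  ΔH_A = 1900 − 1333 = +567 kJ
Reaction B:
  Bonds broken (reactants):
    C–C: 1 × 357 = 357
    C–H: 5 × 424 = 2120
    C–O: 1 × 368 = 368
    O–H: 1 × 475 = 475
    O=O: 3 × 479 = 1437
    Σ(broken) = 4757 kJ
  Bonds formed (products):
    C=O: 4 × 824 = 3296
    O–H: 6 × 475 = 2850
    Σ(formed) = 6146 kJ
  ΔH_B = 4757 − 6146 = −1389 kJ
ΔH_A − ΔH_B = +1956 kJ, so reaction B has the more negative ΔH; |ΔH_A − ΔH_B| = 1956 kJ.

Reaction B, by 1956 kJ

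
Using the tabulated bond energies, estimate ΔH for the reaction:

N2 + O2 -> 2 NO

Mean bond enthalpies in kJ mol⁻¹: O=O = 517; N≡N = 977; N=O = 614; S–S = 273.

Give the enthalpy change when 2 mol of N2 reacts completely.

ΔH = +532 kJ

Bonds broken (reactants):
  N≡N: 1 × 977 = 977
  O=O: 1 × 517 = 517
  Σ(broken) = 1494 kJ
Bonds formed (products):
  N=O: 2 × 614 = 1228
  Σ(formed) = 1228 kJ
ΔH = Σ(broken) − Σ(formed) = 1494 − 1228 = +266 kJ
For 2× the reaction as written: 2 × (+266) = +532 kJ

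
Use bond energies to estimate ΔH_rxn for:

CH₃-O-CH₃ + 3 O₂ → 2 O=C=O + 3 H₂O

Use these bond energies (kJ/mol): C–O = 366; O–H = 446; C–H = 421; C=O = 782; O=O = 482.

Bonds broken (reactants):
  C–H: 6 × 421 = 2526
  C–O: 2 × 366 = 732
  O=O: 3 × 482 = 1446
  Σ(broken) = 4704 kJ
Bonds formed (products):
  C=O: 4 × 782 = 3128
  O–H: 6 × 446 = 2676
  Σ(formed) = 5804 kJ
ΔH = Σ(broken) − Σ(formed) = 4704 − 5804 = −1100 kJ

ΔH ≈ −1100 kJ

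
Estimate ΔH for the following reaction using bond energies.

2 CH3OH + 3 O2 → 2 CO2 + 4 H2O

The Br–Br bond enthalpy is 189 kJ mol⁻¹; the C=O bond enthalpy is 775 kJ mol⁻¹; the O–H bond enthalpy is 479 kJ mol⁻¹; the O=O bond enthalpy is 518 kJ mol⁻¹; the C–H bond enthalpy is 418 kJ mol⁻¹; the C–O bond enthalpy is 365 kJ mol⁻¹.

ΔH ≈ −1182 kJ

Bonds broken (reactants):
  C–H: 6 × 418 = 2508
  C–O: 2 × 365 = 730
  O–H: 2 × 479 = 958
  O=O: 3 × 518 = 1554
  Σ(broken) = 5750 kJ
Bonds formed (products):
  C=O: 4 × 775 = 3100
  O–H: 8 × 479 = 3832
  Σ(formed) = 6932 kJ
ΔH = Σ(broken) − Σ(formed) = 5750 − 6932 = −1182 kJ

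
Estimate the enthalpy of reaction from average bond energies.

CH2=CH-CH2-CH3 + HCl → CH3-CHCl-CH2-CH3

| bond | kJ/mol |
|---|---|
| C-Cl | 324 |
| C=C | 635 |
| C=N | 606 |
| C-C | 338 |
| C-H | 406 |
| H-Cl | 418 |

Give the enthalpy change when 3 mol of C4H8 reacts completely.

Bonds broken (reactants):
  C-C: 2 × 338 = 676
  C-H: 8 × 406 = 3248
  C=C: 1 × 635 = 635
  H-Cl: 1 × 418 = 418
  Σ(broken) = 4977 kJ
Bonds formed (products):
  C-C: 3 × 338 = 1014
  C-Cl: 1 × 324 = 324
  C-H: 9 × 406 = 3654
  Σ(formed) = 4992 kJ
ΔH = Σ(broken) − Σ(formed) = 4977 − 4992 = −15 kJ
For 3× the reaction as written: 3 × (−15) = −45 kJ

ΔH = −45 kJ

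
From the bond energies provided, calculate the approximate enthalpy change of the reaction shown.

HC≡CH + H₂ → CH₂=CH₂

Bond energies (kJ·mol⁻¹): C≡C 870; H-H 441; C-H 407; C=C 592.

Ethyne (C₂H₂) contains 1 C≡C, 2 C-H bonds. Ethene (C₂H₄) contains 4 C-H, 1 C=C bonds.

Bonds broken (reactants):
  C≡C: 1 × 870 = 870
  C-H: 2 × 407 = 814
  H-H: 1 × 441 = 441
  Σ(broken) = 2125 kJ
Bonds formed (products):
  C-H: 4 × 407 = 1628
  C=C: 1 × 592 = 592
  Σ(formed) = 2220 kJ
ΔH = Σ(broken) − Σ(formed) = 2125 − 2220 = −95 kJ

ΔH ≈ −95 kJ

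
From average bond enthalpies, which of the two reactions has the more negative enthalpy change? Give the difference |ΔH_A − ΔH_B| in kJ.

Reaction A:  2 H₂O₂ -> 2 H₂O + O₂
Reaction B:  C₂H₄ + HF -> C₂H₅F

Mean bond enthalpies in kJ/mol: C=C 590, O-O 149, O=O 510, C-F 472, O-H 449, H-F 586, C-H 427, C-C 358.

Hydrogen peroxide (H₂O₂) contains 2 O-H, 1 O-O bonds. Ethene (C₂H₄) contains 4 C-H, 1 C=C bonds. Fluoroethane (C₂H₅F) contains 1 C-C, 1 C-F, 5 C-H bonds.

Reaction A:
  Bonds broken (reactants):
    O-H: 4 × 449 = 1796
    O-O: 2 × 149 = 298
    Σ(broken) = 2094 kJ
  Bonds formed (products):
    O-H: 4 × 449 = 1796
    O=O: 1 × 510 = 510
    Σ(formed) = 2306 kJ
  ΔH_A = 2094 − 2306 = −212 kJ
Reaction B:
  Bonds broken (reactants):
    C-H: 4 × 427 = 1708
    C=C: 1 × 590 = 590
    H-F: 1 × 586 = 586
    Σ(broken) = 2884 kJ
  Bonds formed (products):
    C-C: 1 × 358 = 358
    C-F: 1 × 472 = 472
    C-H: 5 × 427 = 2135
    Σ(formed) = 2965 kJ
  ΔH_B = 2884 − 2965 = −81 kJ
ΔH_A − ΔH_B = −131 kJ, so reaction A has the more negative ΔH; |ΔH_A − ΔH_B| = 131 kJ.

Reaction A, by 131 kJ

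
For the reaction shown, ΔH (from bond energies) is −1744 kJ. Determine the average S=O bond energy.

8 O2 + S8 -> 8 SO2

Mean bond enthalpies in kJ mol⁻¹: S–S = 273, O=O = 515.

Let D be the S=O bond energy.
Σ(broken) = 8×515 + 8×273 = 6304
Σ(formed) = 16×D = 16D
ΔH = Σ(broken) − Σ(formed) = (6304) − (16D) = +6304 − 16D
Setting this equal to −1744 kJ gives 16D = 8048, so D = 503 kJ/mol.

D(S=O) ≈ 503 kJ/mol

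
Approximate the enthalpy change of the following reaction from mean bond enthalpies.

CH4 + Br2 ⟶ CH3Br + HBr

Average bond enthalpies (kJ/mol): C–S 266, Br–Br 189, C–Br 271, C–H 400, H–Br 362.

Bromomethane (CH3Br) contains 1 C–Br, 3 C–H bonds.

ΔH ≈ −44 kJ

Bonds broken (reactants):
  Br–Br: 1 × 189 = 189
  C–H: 4 × 400 = 1600
  Σ(broken) = 1789 kJ
Bonds formed (products):
  C–Br: 1 × 271 = 271
  C–H: 3 × 400 = 1200
  H–Br: 1 × 362 = 362
  Σ(formed) = 1833 kJ
ΔH = Σ(broken) − Σ(formed) = 1789 − 1833 = −44 kJ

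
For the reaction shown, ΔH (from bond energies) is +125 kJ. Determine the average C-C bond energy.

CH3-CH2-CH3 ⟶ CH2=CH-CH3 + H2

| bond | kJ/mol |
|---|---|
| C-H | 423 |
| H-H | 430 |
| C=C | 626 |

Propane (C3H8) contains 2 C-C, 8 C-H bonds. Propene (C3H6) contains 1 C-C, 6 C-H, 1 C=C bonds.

Let D be the C-C bond energy.
Σ(broken) = 2×D + 8×423 = 3384 + 2D
Σ(formed) = 1×D + 6×423 + 1×626 + 1×430 = 3594 + D
ΔH = Σ(broken) − Σ(formed) = (3384 + 2D) − (3594 + D) = −210 + D
Setting this equal to +125 kJ gives D = 335 kJ/mol.

D(C-C) ≈ 335 kJ/mol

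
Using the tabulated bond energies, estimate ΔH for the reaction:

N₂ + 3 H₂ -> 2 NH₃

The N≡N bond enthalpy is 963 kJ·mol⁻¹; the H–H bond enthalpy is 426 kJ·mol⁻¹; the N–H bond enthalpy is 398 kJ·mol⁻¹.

ΔH ≈ −147 kJ

Bonds broken (reactants):
  H–H: 3 × 426 = 1278
  N≡N: 1 × 963 = 963
  Σ(broken) = 2241 kJ
Bonds formed (products):
  N–H: 6 × 398 = 2388
  Σ(formed) = 2388 kJ
ΔH = Σ(broken) − Σ(formed) = 2241 − 2388 = −147 kJ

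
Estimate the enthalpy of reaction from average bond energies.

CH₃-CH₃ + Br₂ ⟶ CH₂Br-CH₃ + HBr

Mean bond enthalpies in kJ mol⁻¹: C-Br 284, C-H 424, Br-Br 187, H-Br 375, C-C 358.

ΔH ≈ −48 kJ

Bonds broken (reactants):
  Br-Br: 1 × 187 = 187
  C-C: 1 × 358 = 358
  C-H: 6 × 424 = 2544
  Σ(broken) = 3089 kJ
Bonds formed (products):
  C-Br: 1 × 284 = 284
  C-C: 1 × 358 = 358
  C-H: 5 × 424 = 2120
  H-Br: 1 × 375 = 375
  Σ(formed) = 3137 kJ
ΔH = Σ(broken) − Σ(formed) = 3089 − 3137 = −48 kJ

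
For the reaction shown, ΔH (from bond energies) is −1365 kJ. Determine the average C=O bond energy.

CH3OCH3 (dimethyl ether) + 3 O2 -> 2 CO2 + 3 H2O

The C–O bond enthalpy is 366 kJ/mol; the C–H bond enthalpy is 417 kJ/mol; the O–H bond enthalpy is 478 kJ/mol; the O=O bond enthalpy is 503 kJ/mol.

Let D be the C=O bond energy.
Σ(broken) = 6×417 + 2×366 + 3×503 = 4743
Σ(formed) = 4×D + 6×478 = 2868 + 4D
ΔH = Σ(broken) − Σ(formed) = (4743) − (2868 + 4D) = +1875 − 4D
Setting this equal to −1365 kJ gives 4D = 3240, so D = 810 kJ/mol.

D(C=O) ≈ 810 kJ/mol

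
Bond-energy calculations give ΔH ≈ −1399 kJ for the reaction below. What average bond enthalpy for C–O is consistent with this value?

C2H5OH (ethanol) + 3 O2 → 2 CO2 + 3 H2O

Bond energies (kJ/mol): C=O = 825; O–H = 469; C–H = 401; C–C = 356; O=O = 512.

D(C–O) ≈ 349 kJ/mol

Let D be the C–O bond energy.
Σ(broken) = 1×356 + 5×401 + 1×D + 1×469 + 3×512 = 4366 + D
Σ(formed) = 4×825 + 6×469 = 6114
ΔH = Σ(broken) − Σ(formed) = (4366 + D) − (6114) = −1748 + D
Setting this equal to −1399 kJ gives D = 349 kJ/mol.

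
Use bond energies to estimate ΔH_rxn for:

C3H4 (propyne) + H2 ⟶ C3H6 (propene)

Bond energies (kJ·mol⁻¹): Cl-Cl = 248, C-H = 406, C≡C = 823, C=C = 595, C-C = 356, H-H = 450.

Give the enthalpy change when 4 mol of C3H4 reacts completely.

Bonds broken (reactants):
  C≡C: 1 × 823 = 823
  C-C: 1 × 356 = 356
  C-H: 4 × 406 = 1624
  H-H: 1 × 450 = 450
  Σ(broken) = 3253 kJ
Bonds formed (products):
  C-C: 1 × 356 = 356
  C-H: 6 × 406 = 2436
  C=C: 1 × 595 = 595
  Σ(formed) = 3387 kJ
ΔH = Σ(broken) − Σ(formed) = 3253 − 3387 = −134 kJ
For 4× the reaction as written: 4 × (−134) = −536 kJ

ΔH = −536 kJ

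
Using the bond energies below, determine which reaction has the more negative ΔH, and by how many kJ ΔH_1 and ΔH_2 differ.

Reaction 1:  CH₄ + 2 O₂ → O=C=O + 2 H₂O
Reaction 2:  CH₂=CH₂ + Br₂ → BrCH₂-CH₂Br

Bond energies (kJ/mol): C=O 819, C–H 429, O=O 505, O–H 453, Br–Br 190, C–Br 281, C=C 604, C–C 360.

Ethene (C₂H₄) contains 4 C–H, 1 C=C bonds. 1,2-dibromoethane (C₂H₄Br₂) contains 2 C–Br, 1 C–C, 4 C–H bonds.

Reaction 1, by 596 kJ

Reaction 1:
  Bonds broken (reactants):
    C–H: 4 × 429 = 1716
    O=O: 2 × 505 = 1010
    Σ(broken) = 2726 kJ
  Bonds formed (products):
    C=O: 2 × 819 = 1638
    O–H: 4 × 453 = 1812
    Σ(formed) = 3450 kJ
  ΔH_1 = 2726 − 3450 = −724 kJ
Reaction 2:
  Bonds broken (reactants):
    Br–Br: 1 × 190 = 190
    C–H: 4 × 429 = 1716
    C=C: 1 × 604 = 604
    Σ(broken) = 2510 kJ
  Bonds formed (products):
    C–Br: 2 × 281 = 562
    C–C: 1 × 360 = 360
    C–H: 4 × 429 = 1716
    Σ(formed) = 2638 kJ
  ΔH_2 = 2510 − 2638 = −128 kJ
ΔH_1 − ΔH_2 = −596 kJ, so reaction 1 has the more negative ΔH; |ΔH_1 − ΔH_2| = 596 kJ.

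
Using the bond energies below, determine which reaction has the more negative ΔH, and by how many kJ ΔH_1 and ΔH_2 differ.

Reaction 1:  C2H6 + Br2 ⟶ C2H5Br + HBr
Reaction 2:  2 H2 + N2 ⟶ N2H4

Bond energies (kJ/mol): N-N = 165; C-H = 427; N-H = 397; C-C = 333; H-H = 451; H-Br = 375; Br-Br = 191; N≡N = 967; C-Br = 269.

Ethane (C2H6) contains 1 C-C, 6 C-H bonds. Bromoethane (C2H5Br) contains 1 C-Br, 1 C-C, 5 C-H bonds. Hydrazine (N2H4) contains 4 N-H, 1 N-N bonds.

Reaction 1, by 142 kJ

Reaction 1:
  Bonds broken (reactants):
    Br-Br: 1 × 191 = 191
    C-C: 1 × 333 = 333
    C-H: 6 × 427 = 2562
    Σ(broken) = 3086 kJ
  Bonds formed (products):
    C-Br: 1 × 269 = 269
    C-C: 1 × 333 = 333
    C-H: 5 × 427 = 2135
    H-Br: 1 × 375 = 375
    Σ(formed) = 3112 kJ
  ΔH_1 = 3086 − 3112 = −26 kJ
Reaction 2:
  Bonds broken (reactants):
    H-H: 2 × 451 = 902
    N≡N: 1 × 967 = 967
    Σ(broken) = 1869 kJ
  Bonds formed (products):
    N-H: 4 × 397 = 1588
    N-N: 1 × 165 = 165
    Σ(formed) = 1753 kJ
  ΔH_2 = 1869 − 1753 = +116 kJ
ΔH_1 − ΔH_2 = −142 kJ, so reaction 1 has the more negative ΔH; |ΔH_1 − ΔH_2| = 142 kJ.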